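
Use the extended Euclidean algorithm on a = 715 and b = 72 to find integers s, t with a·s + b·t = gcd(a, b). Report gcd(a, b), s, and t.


Euclidean algorithm on (715, 72) — divide until remainder is 0:
  715 = 9 · 72 + 67
  72 = 1 · 67 + 5
  67 = 13 · 5 + 2
  5 = 2 · 2 + 1
  2 = 2 · 1 + 0
gcd(715, 72) = 1.
Track Bezout coefficients alongside the remainders: start with r₀ = 715 = a·1 + b·0 (s = 1, t = 0) and r₁ = 72 = a·0 + b·1 (s = 0, t = 1); each new remainder r_{k+1} = r_{k-1} − q_k·r_k inherits s_{k+1} = s_{k-1} − q_k·s_k, t_{k+1} = t_{k-1} − q_k·t_k, so r_k = a·s_k + b·t_k at every step:
  q = 9: r = 67, s = 1 − 9·0 = 1, t = 0 − 9·1 = -9  (check: 715·1 + 72·(-9) = 67)
  q = 1: r = 5, s = 0 − 1·1 = -1, t = 1 − 1·(-9) = 10  (check: 715·(-1) + 72·10 = 5)
  q = 13: r = 2, s = 1 − 13·(-1) = 14, t = -9 − 13·10 = -139  (check: 715·14 + 72·(-139) = 2)
  q = 2: r = 1, s = -1 − 2·14 = -29, t = 10 − 2·(-139) = 288  (check: 715·(-29) + 72·288 = 1)
The row with r = 1 (the gcd) gives the Bezout coefficients s = -29, t = 288.
Result: 715 · (-29) + 72 · (288) = 1.

gcd(715, 72) = 1; s = -29, t = 288 (check: 715·(-29) + 72·288 = 1).


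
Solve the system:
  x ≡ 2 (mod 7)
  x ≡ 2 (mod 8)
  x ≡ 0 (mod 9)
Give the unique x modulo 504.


Moduli 7, 8, 9 are pairwise coprime; by CRT there is a unique solution modulo M = 7 · 8 · 9 = 504.
Solve pairwise, accumulating the modulus:
  Start with x ≡ 2 (mod 7).
  Combine with x ≡ 2 (mod 8): since gcd(7, 8) = 1, we get a unique residue mod 56.
    Write x = 2 + 7·t and substitute into x ≡ 2 (mod 8): 7·t ≡ 2 − 2 = 0 (mod 8).
    The inverse of 7 mod 8 is 7 (since 7·7 = 49 = 6·8 + 1), so t ≡ 7·0 = 0 ≡ 0 (mod 8).
    Then x = 2 + 7·0 = 2, valid modulo lcm(7, 8) = 56: x ≡ 2 (mod 56).
  Combine with x ≡ 0 (mod 9): since gcd(56, 9) = 1, we get a unique residue mod 504.
    Write x = 2 + 56·t and substitute into x ≡ 0 (mod 9): 56·t ≡ 0 − 2 = -2 (mod 9).
    Reduce coefficients mod 9: 2·t ≡ 7 (mod 9).
    The inverse of 2 mod 9 is 5 (since 2·5 = 10 = 1·9 + 1), so t ≡ 5·7 = 35 ≡ 8 (mod 9).
    Then x = 2 + 56·8 = 450, valid modulo lcm(56, 9) = 504: x ≡ 450 (mod 504).
Verify: 450 mod 7 = 2 ✓, 450 mod 8 = 2 ✓, 450 mod 9 = 0 ✓.

x ≡ 450 (mod 504).


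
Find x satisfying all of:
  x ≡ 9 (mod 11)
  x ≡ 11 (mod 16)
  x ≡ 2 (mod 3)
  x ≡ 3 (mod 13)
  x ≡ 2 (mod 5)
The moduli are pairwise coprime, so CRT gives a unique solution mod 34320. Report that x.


Product of moduli M = 11 · 16 · 3 · 13 · 5 = 34320.
Merge one congruence at a time:
  Start: x ≡ 9 (mod 11).
  Combine with x ≡ 11 (mod 16); new modulus lcm = 176.
    Write x = 9 + 11·t and substitute into x ≡ 11 (mod 16): 11·t ≡ 11 − 9 = 2 (mod 16).
    The inverse of 11 mod 16 is 3 (since 11·3 = 33 = 2·16 + 1), so t ≡ 3·2 = 6 ≡ 6 (mod 16).
    Then x = 9 + 11·6 = 75, valid modulo lcm(11, 16) = 176: x ≡ 75 (mod 176).
  Combine with x ≡ 2 (mod 3); new modulus lcm = 528.
    Write x = 75 + 176·t and substitute into x ≡ 2 (mod 3): 176·t ≡ 2 − 75 = -73 (mod 3).
    Reduce coefficients mod 3: 2·t ≡ 2 (mod 3).
    The inverse of 2 mod 3 is 2 (since 2·2 = 4 = 1·3 + 1), so t ≡ 2·2 = 4 ≡ 1 (mod 3).
    Then x = 75 + 176·1 = 251, valid modulo lcm(176, 3) = 528: x ≡ 251 (mod 528).
  Combine with x ≡ 3 (mod 13); new modulus lcm = 6864.
    Write x = 251 + 528·t and substitute into x ≡ 3 (mod 13): 528·t ≡ 3 − 251 = -248 (mod 13).
    Reduce coefficients mod 13: 8·t ≡ 12 (mod 13).
    The inverse of 8 mod 13 is 5 (since 8·5 = 40 = 3·13 + 1), so t ≡ 5·12 = 60 ≡ 8 (mod 13).
    Then x = 251 + 528·8 = 4475, valid modulo lcm(528, 13) = 6864: x ≡ 4475 (mod 6864).
  Combine with x ≡ 2 (mod 5); new modulus lcm = 34320.
    Write x = 4475 + 6864·t and substitute into x ≡ 2 (mod 5): 6864·t ≡ 2 − 4475 = -4473 (mod 5).
    Reduce coefficients mod 5: 4·t ≡ 2 (mod 5).
    The inverse of 4 mod 5 is 4 (since 4·4 = 16 = 3·5 + 1), so t ≡ 4·2 = 8 ≡ 3 (mod 5).
    Then x = 4475 + 6864·3 = 25067, valid modulo lcm(6864, 5) = 34320: x ≡ 25067 (mod 34320).
Verify against each original: 25067 mod 11 = 9, 25067 mod 16 = 11, 25067 mod 3 = 2, 25067 mod 13 = 3, 25067 mod 5 = 2.

x ≡ 25067 (mod 34320).


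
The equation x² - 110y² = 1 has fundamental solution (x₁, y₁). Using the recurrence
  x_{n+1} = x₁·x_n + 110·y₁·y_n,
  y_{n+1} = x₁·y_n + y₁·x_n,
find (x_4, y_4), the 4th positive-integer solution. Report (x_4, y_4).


Step 1: Find the fundamental solution (x₁, y₁) of x² - 110y² = 1.
  Expand √110 as a continued fraction. a₀ = ⌊√110⌋ = 10; iterate m_{k+1} = d_k·a_k − m_k, d_{k+1} = (110 − m_{k+1}²)/d_k, a_{k+1} = ⌊(a₀ + m_{k+1})/d_{k+1}⌋ (starting m₀ = 0, d₀ = 1), with convergents p_k = a_k·p_{k-1} + p_{k-2}, q_k = a_k·q_{k-1} + q_{k-2} (p₋₁ = 1, q₋₁ = 0):
  k = 0: a₀ = 10; p₀/q₀ = 10/1; p₀² − 110·q₀² = 100 − 110 = -10.
  k = 1: m = 10, d = 10, a = ⌊(10 + 10)/10⌋ = 2; p/q = (2·10 + 1)/(2·1 + 0) = 21/2; p² − 110·q² = 441 − 440 = 1.
  The first convergent with p² − 110·q² = 1 gives the fundamental solution (x₁, y₁) = (21, 2).
Step 2: Apply the recurrence (x_{n+1}, y_{n+1}) = (x₁x_n + 110y₁y_n, x₁y_n + y₁x_n) repeatedly.
  From (x_1, y_1) = (21, 2): x_2 = 21·21 + 110·2·2 = 881; y_2 = 21·2 + 2·21 = 84.
  From (x_2, y_2) = (881, 84): x_3 = 21·881 + 110·2·84 = 36981; y_3 = 21·84 + 2·881 = 3526.
  From (x_3, y_3) = (36981, 3526): x_4 = 21·36981 + 110·2·3526 = 1552321; y_4 = 21·3526 + 2·36981 = 148008.
Step 3: Verify x_4² - 110·y_4² = 2409700487041 - 2409700487040 = 1 (should be 1). ✓

(x_1, y_1) = (21, 2); (x_4, y_4) = (1552321, 148008).


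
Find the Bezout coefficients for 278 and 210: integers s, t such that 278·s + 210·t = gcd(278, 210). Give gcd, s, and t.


Euclidean algorithm on (278, 210) — divide until remainder is 0:
  278 = 1 · 210 + 68
  210 = 3 · 68 + 6
  68 = 11 · 6 + 2
  6 = 3 · 2 + 0
gcd(278, 210) = 2.
Track Bezout coefficients alongside the remainders: start with r₀ = 278 = a·1 + b·0 (s = 1, t = 0) and r₁ = 210 = a·0 + b·1 (s = 0, t = 1); each new remainder r_{k+1} = r_{k-1} − q_k·r_k inherits s_{k+1} = s_{k-1} − q_k·s_k, t_{k+1} = t_{k-1} − q_k·t_k, so r_k = a·s_k + b·t_k at every step:
  q = 1: r = 68, s = 1 − 1·0 = 1, t = 0 − 1·1 = -1  (check: 278·1 + 210·(-1) = 68)
  q = 3: r = 6, s = 0 − 3·1 = -3, t = 1 − 3·(-1) = 4  (check: 278·(-3) + 210·4 = 6)
  q = 11: r = 2, s = 1 − 11·(-3) = 34, t = -1 − 11·4 = -45  (check: 278·34 + 210·(-45) = 2)
The row with r = 2 (the gcd) gives the Bezout coefficients s = 34, t = -45.
Result: 278 · (34) + 210 · (-45) = 2.

gcd(278, 210) = 2; s = 34, t = -45 (check: 278·34 + 210·(-45) = 2).


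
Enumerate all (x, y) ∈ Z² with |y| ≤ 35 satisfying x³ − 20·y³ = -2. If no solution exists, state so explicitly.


The equation is x³ - 20y³ = -2. For fixed y, x³ = 20·y³ − 2, so a solution requires the RHS to be a perfect cube.
Strategy: iterate y from -35 to 35, compute RHS = 20·y³ − 2, and check whether it is a (positive or negative) perfect cube.
Check small values of y:
  y = 0: RHS = -2 is not a perfect cube.
  y = 1: RHS = 18 is not a perfect cube.
  y = -1: RHS = -22 is not a perfect cube.
  y = 2: RHS = 158 is not a perfect cube.
  y = -2: RHS = -162 is not a perfect cube.
  y = 3: RHS = 538 is not a perfect cube.
  y = -3: RHS = -542 is not a perfect cube.
Continuing the search up to |y| = 35 finds no solutions either.
No (x, y) in the scanned range satisfies the equation.

No integer solutions with |y| ≤ 35.


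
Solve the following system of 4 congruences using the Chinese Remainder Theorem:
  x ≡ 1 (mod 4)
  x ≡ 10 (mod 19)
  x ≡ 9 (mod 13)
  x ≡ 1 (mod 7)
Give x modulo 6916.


Product of moduli M = 4 · 19 · 13 · 7 = 6916.
Merge one congruence at a time:
  Start: x ≡ 1 (mod 4).
  Combine with x ≡ 10 (mod 19); new modulus lcm = 76.
    Write x = 1 + 4·t and substitute into x ≡ 10 (mod 19): 4·t ≡ 10 − 1 = 9 (mod 19).
    The inverse of 4 mod 19 is 5 (since 4·5 = 20 = 1·19 + 1), so t ≡ 5·9 = 45 ≡ 7 (mod 19).
    Then x = 1 + 4·7 = 29, valid modulo lcm(4, 19) = 76: x ≡ 29 (mod 76).
  Combine with x ≡ 9 (mod 13); new modulus lcm = 988.
    Write x = 29 + 76·t and substitute into x ≡ 9 (mod 13): 76·t ≡ 9 − 29 = -20 (mod 13).
    Reduce coefficients mod 13: 11·t ≡ 6 (mod 13).
    The inverse of 11 mod 13 is 6 (since 11·6 = 66 = 5·13 + 1), so t ≡ 6·6 = 36 ≡ 10 (mod 13).
    Then x = 29 + 76·10 = 789, valid modulo lcm(76, 13) = 988: x ≡ 789 (mod 988).
  Combine with x ≡ 1 (mod 7); new modulus lcm = 6916.
    Write x = 789 + 988·t and substitute into x ≡ 1 (mod 7): 988·t ≡ 1 − 789 = -788 (mod 7).
    Reduce coefficients mod 7: 1·t ≡ 3 (mod 7).
    So t ≡ 3 (mod 7).
    Then x = 789 + 988·3 = 3753, valid modulo lcm(988, 7) = 6916: x ≡ 3753 (mod 6916).
Verify against each original: 3753 mod 4 = 1, 3753 mod 19 = 10, 3753 mod 13 = 9, 3753 mod 7 = 1.

x ≡ 3753 (mod 6916).


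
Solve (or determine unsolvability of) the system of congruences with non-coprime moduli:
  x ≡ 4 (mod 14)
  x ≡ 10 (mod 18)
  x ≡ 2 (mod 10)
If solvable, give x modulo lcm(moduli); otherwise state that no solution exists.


Moduli 14, 18, 10 are not pairwise coprime, so CRT works modulo lcm(m_i) when all pairwise compatibility conditions hold.
Pairwise compatibility: gcd(m_i, m_j) must divide a_i - a_j for every pair.
Merge one congruence at a time:
  Start: x ≡ 4 (mod 14).
  Combine with x ≡ 10 (mod 18): gcd(14, 18) = 2; 10 - 4 = 6, which IS divisible by 2, so compatible.
    Write x = 4 + 14·t and substitute into x ≡ 10 (mod 18): 14·t ≡ 10 − 4 = 6 (mod 18).
    Divide the congruence (and modulus) by g = 2: 7·t ≡ 3 (mod 9).
    The inverse of 7 mod 9 is 4 (since 7·4 = 28 = 3·9 + 1), so t ≡ 4·3 = 12 ≡ 3 (mod 9).
    Then x = 4 + 14·3 = 46, valid modulo lcm(14, 18) = 126: x ≡ 46 (mod 126).
  Combine with x ≡ 2 (mod 10): gcd(126, 10) = 2; 2 - 46 = -44, which IS divisible by 2, so compatible.
    Write x = 46 + 126·t and substitute into x ≡ 2 (mod 10): 126·t ≡ 2 − 46 = -44 (mod 10).
    Divide the congruence (and modulus) by g = 2: 63·t ≡ -22 (mod 5).
    Reduce coefficients mod 5: 3·t ≡ 3 (mod 5).
    The inverse of 3 mod 5 is 2 (since 3·2 = 6 = 1·5 + 1), so t ≡ 2·3 = 6 ≡ 1 (mod 5).
    Then x = 46 + 126·1 = 172, valid modulo lcm(126, 10) = 630: x ≡ 172 (mod 630).
Verify: 172 mod 14 = 4, 172 mod 18 = 10, 172 mod 10 = 2.

x ≡ 172 (mod 630).


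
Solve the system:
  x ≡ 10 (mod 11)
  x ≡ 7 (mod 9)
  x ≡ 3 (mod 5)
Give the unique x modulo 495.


Moduli 11, 9, 5 are pairwise coprime; by CRT there is a unique solution modulo M = 11 · 9 · 5 = 495.
Solve pairwise, accumulating the modulus:
  Start with x ≡ 10 (mod 11).
  Combine with x ≡ 7 (mod 9): since gcd(11, 9) = 1, we get a unique residue mod 99.
    Write x = 10 + 11·t and substitute into x ≡ 7 (mod 9): 11·t ≡ 7 − 10 = -3 (mod 9).
    Reduce coefficients mod 9: 2·t ≡ 6 (mod 9).
    The inverse of 2 mod 9 is 5 (since 2·5 = 10 = 1·9 + 1), so t ≡ 5·6 = 30 ≡ 3 (mod 9).
    Then x = 10 + 11·3 = 43, valid modulo lcm(11, 9) = 99: x ≡ 43 (mod 99).
  Combine with x ≡ 3 (mod 5): since gcd(99, 5) = 1, we get a unique residue mod 495.
    Write x = 43 + 99·t and substitute into x ≡ 3 (mod 5): 99·t ≡ 3 − 43 = -40 (mod 5).
    Reduce coefficients mod 5: 4·t ≡ 0 (mod 5).
    The inverse of 4 mod 5 is 4 (since 4·4 = 16 = 3·5 + 1), so t ≡ 4·0 = 0 ≡ 0 (mod 5).
    Then x = 43 + 99·0 = 43, valid modulo lcm(99, 5) = 495: x ≡ 43 (mod 495).
Verify: 43 mod 11 = 10 ✓, 43 mod 9 = 7 ✓, 43 mod 5 = 3 ✓.

x ≡ 43 (mod 495).


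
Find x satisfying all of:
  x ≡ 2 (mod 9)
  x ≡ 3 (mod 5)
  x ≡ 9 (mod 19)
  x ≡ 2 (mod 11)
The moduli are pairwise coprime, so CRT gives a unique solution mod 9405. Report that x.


Product of moduli M = 9 · 5 · 19 · 11 = 9405.
Merge one congruence at a time:
  Start: x ≡ 2 (mod 9).
  Combine with x ≡ 3 (mod 5); new modulus lcm = 45.
    Write x = 2 + 9·t and substitute into x ≡ 3 (mod 5): 9·t ≡ 3 − 2 = 1 (mod 5).
    Reduce coefficients mod 5: 4·t ≡ 1 (mod 5).
    The inverse of 4 mod 5 is 4 (since 4·4 = 16 = 3·5 + 1), so t ≡ 4·1 = 4 ≡ 4 (mod 5).
    Then x = 2 + 9·4 = 38, valid modulo lcm(9, 5) = 45: x ≡ 38 (mod 45).
  Combine with x ≡ 9 (mod 19); new modulus lcm = 855.
    Write x = 38 + 45·t and substitute into x ≡ 9 (mod 19): 45·t ≡ 9 − 38 = -29 (mod 19).
    Reduce coefficients mod 19: 7·t ≡ 9 (mod 19).
    The inverse of 7 mod 19 is 11 (since 7·11 = 77 = 4·19 + 1), so t ≡ 11·9 = 99 ≡ 4 (mod 19).
    Then x = 38 + 45·4 = 218, valid modulo lcm(45, 19) = 855: x ≡ 218 (mod 855).
  Combine with x ≡ 2 (mod 11); new modulus lcm = 9405.
    Write x = 218 + 855·t and substitute into x ≡ 2 (mod 11): 855·t ≡ 2 − 218 = -216 (mod 11).
    Reduce coefficients mod 11: 8·t ≡ 4 (mod 11).
    The inverse of 8 mod 11 is 7 (since 8·7 = 56 = 5·11 + 1), so t ≡ 7·4 = 28 ≡ 6 (mod 11).
    Then x = 218 + 855·6 = 5348, valid modulo lcm(855, 11) = 9405: x ≡ 5348 (mod 9405).
Verify against each original: 5348 mod 9 = 2, 5348 mod 5 = 3, 5348 mod 19 = 9, 5348 mod 11 = 2.

x ≡ 5348 (mod 9405).


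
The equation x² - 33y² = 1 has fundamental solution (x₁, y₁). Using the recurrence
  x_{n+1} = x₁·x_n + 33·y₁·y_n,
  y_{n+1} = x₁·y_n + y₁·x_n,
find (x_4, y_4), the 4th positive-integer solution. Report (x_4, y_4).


Step 1: Find the fundamental solution (x₁, y₁) of x² - 33y² = 1.
  Expand √33 as a continued fraction. a₀ = ⌊√33⌋ = 5; iterate m_{k+1} = d_k·a_k − m_k, d_{k+1} = (33 − m_{k+1}²)/d_k, a_{k+1} = ⌊(a₀ + m_{k+1})/d_{k+1}⌋ (starting m₀ = 0, d₀ = 1), with convergents p_k = a_k·p_{k-1} + p_{k-2}, q_k = a_k·q_{k-1} + q_{k-2} (p₋₁ = 1, q₋₁ = 0):
  k = 0: a₀ = 5; p₀/q₀ = 5/1; p₀² − 33·q₀² = 25 − 33 = -8.
  k = 1: m = 5, d = 8, a = ⌊(5 + 5)/8⌋ = 1; p/q = (1·5 + 1)/(1·1 + 0) = 6/1; p² − 33·q² = 36 − 33 = 3.
  k = 2: m = 3, d = 3, a = ⌊(5 + 3)/3⌋ = 2; p/q = (2·6 + 5)/(2·1 + 1) = 17/3; p² − 33·q² = 289 − 297 = -8.
  k = 3: m = 3, d = 8, a = ⌊(5 + 3)/8⌋ = 1; p/q = (1·17 + 6)/(1·3 + 1) = 23/4; p² − 33·q² = 529 − 528 = 1.
  The first convergent with p² − 33·q² = 1 gives the fundamental solution (x₁, y₁) = (23, 4).
Step 2: Apply the recurrence (x_{n+1}, y_{n+1}) = (x₁x_n + 33y₁y_n, x₁y_n + y₁x_n) repeatedly.
  From (x_1, y_1) = (23, 4): x_2 = 23·23 + 33·4·4 = 1057; y_2 = 23·4 + 4·23 = 184.
  From (x_2, y_2) = (1057, 184): x_3 = 23·1057 + 33·4·184 = 48599; y_3 = 23·184 + 4·1057 = 8460.
  From (x_3, y_3) = (48599, 8460): x_4 = 23·48599 + 33·4·8460 = 2234497; y_4 = 23·8460 + 4·48599 = 388976.
Step 3: Verify x_4² - 33·y_4² = 4992976843009 - 4992976843008 = 1 (should be 1). ✓

(x_1, y_1) = (23, 4); (x_4, y_4) = (2234497, 388976).


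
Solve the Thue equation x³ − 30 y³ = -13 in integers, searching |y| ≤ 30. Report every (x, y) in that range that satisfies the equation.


The equation is x³ - 30y³ = -13. For fixed y, x³ = 30·y³ − 13, so a solution requires the RHS to be a perfect cube.
Strategy: iterate y from -30 to 30, compute RHS = 30·y³ − 13, and check whether it is a (positive or negative) perfect cube.
Check small values of y:
  y = 0: RHS = -13 is not a perfect cube.
  y = 1: RHS = 17 is not a perfect cube.
  y = -1: RHS = -43 is not a perfect cube.
  y = 2: RHS = 227 is not a perfect cube.
  y = -2: RHS = -253 is not a perfect cube.
  y = 3: RHS = 797 is not a perfect cube.
  y = -3: RHS = -823 is not a perfect cube.
Continuing the search up to |y| = 30 finds no solutions either.
No (x, y) in the scanned range satisfies the equation.

No integer solutions with |y| ≤ 30.


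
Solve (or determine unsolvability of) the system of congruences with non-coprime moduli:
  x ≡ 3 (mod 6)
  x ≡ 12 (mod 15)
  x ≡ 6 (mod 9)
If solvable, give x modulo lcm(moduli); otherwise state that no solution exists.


Moduli 6, 15, 9 are not pairwise coprime, so CRT works modulo lcm(m_i) when all pairwise compatibility conditions hold.
Pairwise compatibility: gcd(m_i, m_j) must divide a_i - a_j for every pair.
Merge one congruence at a time:
  Start: x ≡ 3 (mod 6).
  Combine with x ≡ 12 (mod 15): gcd(6, 15) = 3; 12 - 3 = 9, which IS divisible by 3, so compatible.
    Write x = 3 + 6·t and substitute into x ≡ 12 (mod 15): 6·t ≡ 12 − 3 = 9 (mod 15).
    Divide the congruence (and modulus) by g = 3: 2·t ≡ 3 (mod 5).
    The inverse of 2 mod 5 is 3 (since 2·3 = 6 = 1·5 + 1), so t ≡ 3·3 = 9 ≡ 4 (mod 5).
    Then x = 3 + 6·4 = 27, valid modulo lcm(6, 15) = 30: x ≡ 27 (mod 30).
  Combine with x ≡ 6 (mod 9): gcd(30, 9) = 3; 6 - 27 = -21, which IS divisible by 3, so compatible.
    Write x = 27 + 30·t and substitute into x ≡ 6 (mod 9): 30·t ≡ 6 − 27 = -21 (mod 9).
    Divide the congruence (and modulus) by g = 3: 10·t ≡ -7 (mod 3).
    Reduce coefficients mod 3: 1·t ≡ 2 (mod 3).
    So t ≡ 2 (mod 3).
    Then x = 27 + 30·2 = 87, valid modulo lcm(30, 9) = 90: x ≡ 87 (mod 90).
Verify: 87 mod 6 = 3, 87 mod 15 = 12, 87 mod 9 = 6.

x ≡ 87 (mod 90).


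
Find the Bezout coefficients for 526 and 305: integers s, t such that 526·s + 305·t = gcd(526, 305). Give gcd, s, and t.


Euclidean algorithm on (526, 305) — divide until remainder is 0:
  526 = 1 · 305 + 221
  305 = 1 · 221 + 84
  221 = 2 · 84 + 53
  84 = 1 · 53 + 31
  53 = 1 · 31 + 22
  31 = 1 · 22 + 9
  22 = 2 · 9 + 4
  9 = 2 · 4 + 1
  4 = 4 · 1 + 0
gcd(526, 305) = 1.
Track Bezout coefficients alongside the remainders: start with r₀ = 526 = a·1 + b·0 (s = 1, t = 0) and r₁ = 305 = a·0 + b·1 (s = 0, t = 1); each new remainder r_{k+1} = r_{k-1} − q_k·r_k inherits s_{k+1} = s_{k-1} − q_k·s_k, t_{k+1} = t_{k-1} − q_k·t_k, so r_k = a·s_k + b·t_k at every step:
  q = 1: r = 221, s = 1 − 1·0 = 1, t = 0 − 1·1 = -1  (check: 526·1 + 305·(-1) = 221)
  q = 1: r = 84, s = 0 − 1·1 = -1, t = 1 − 1·(-1) = 2  (check: 526·(-1) + 305·2 = 84)
  q = 2: r = 53, s = 1 − 2·(-1) = 3, t = -1 − 2·2 = -5  (check: 526·3 + 305·(-5) = 53)
  q = 1: r = 31, s = -1 − 1·3 = -4, t = 2 − 1·(-5) = 7  (check: 526·(-4) + 305·7 = 31)
  q = 1: r = 22, s = 3 − 1·(-4) = 7, t = -5 − 1·7 = -12  (check: 526·7 + 305·(-12) = 22)
  q = 1: r = 9, s = -4 − 1·7 = -11, t = 7 − 1·(-12) = 19  (check: 526·(-11) + 305·19 = 9)
  q = 2: r = 4, s = 7 − 2·(-11) = 29, t = -12 − 2·19 = -50  (check: 526·29 + 305·(-50) = 4)
  q = 2: r = 1, s = -11 − 2·29 = -69, t = 19 − 2·(-50) = 119  (check: 526·(-69) + 305·119 = 1)
The row with r = 1 (the gcd) gives the Bezout coefficients s = -69, t = 119.
Result: 526 · (-69) + 305 · (119) = 1.

gcd(526, 305) = 1; s = -69, t = 119 (check: 526·(-69) + 305·119 = 1).


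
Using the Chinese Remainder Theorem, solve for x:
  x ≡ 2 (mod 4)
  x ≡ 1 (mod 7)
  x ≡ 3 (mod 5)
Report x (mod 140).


Moduli 4, 7, 5 are pairwise coprime; by CRT there is a unique solution modulo M = 4 · 7 · 5 = 140.
Solve pairwise, accumulating the modulus:
  Start with x ≡ 2 (mod 4).
  Combine with x ≡ 1 (mod 7): since gcd(4, 7) = 1, we get a unique residue mod 28.
    Write x = 2 + 4·t and substitute into x ≡ 1 (mod 7): 4·t ≡ 1 − 2 = -1 (mod 7).
    Reduce coefficients mod 7: 4·t ≡ 6 (mod 7).
    The inverse of 4 mod 7 is 2 (since 4·2 = 8 = 1·7 + 1), so t ≡ 2·6 = 12 ≡ 5 (mod 7).
    Then x = 2 + 4·5 = 22, valid modulo lcm(4, 7) = 28: x ≡ 22 (mod 28).
  Combine with x ≡ 3 (mod 5): since gcd(28, 5) = 1, we get a unique residue mod 140.
    Write x = 22 + 28·t and substitute into x ≡ 3 (mod 5): 28·t ≡ 3 − 22 = -19 (mod 5).
    Reduce coefficients mod 5: 3·t ≡ 1 (mod 5).
    The inverse of 3 mod 5 is 2 (since 3·2 = 6 = 1·5 + 1), so t ≡ 2·1 = 2 ≡ 2 (mod 5).
    Then x = 22 + 28·2 = 78, valid modulo lcm(28, 5) = 140: x ≡ 78 (mod 140).
Verify: 78 mod 4 = 2 ✓, 78 mod 7 = 1 ✓, 78 mod 5 = 3 ✓.

x ≡ 78 (mod 140).


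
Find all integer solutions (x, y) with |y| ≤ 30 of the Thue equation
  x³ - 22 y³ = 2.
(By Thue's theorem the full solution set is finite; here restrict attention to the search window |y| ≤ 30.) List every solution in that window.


The equation is x³ - 22y³ = 2. For fixed y, x³ = 22·y³ + 2, so a solution requires the RHS to be a perfect cube.
Strategy: iterate y from -30 to 30, compute RHS = 22·y³ + 2, and check whether it is a (positive or negative) perfect cube.
Check small values of y:
  y = 0: RHS = 2 is not a perfect cube.
  y = 1: RHS = 24 is not a perfect cube.
  y = -1: RHS = -20 is not a perfect cube.
  y = 2: RHS = 178 is not a perfect cube.
  y = -2: RHS = -174 is not a perfect cube.
  y = 3: RHS = 596 is not a perfect cube.
  y = -3: RHS = -592 is not a perfect cube.
Continuing the search up to |y| = 30 finds no solutions either.
No (x, y) in the scanned range satisfies the equation.

No integer solutions with |y| ≤ 30.


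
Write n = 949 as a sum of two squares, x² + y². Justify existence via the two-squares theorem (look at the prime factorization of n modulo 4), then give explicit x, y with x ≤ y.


Step 1: Factor n = 949 = 13 · 73.
Step 2: Check the mod-4 condition on each prime factor: 13 ≡ 1 (mod 4), exponent 1; 73 ≡ 1 (mod 4), exponent 1.
All primes ≡ 3 (mod 4) appear to even exponent (or don't appear), so by the two-squares theorem n IS expressible as a sum of two squares.
Step 3: Build a representation. Here n = 13 · 73 is a product of primes ≡ 1 (mod 4). Each prime p ≡ 1 (mod 4) is itself a sum of two squares; find a² by testing p − a² for a perfect square:
  13: 13 − 1² = 12, 13 − 2² = 9 = 3² ⇒ 13 = 2² + 3².
  73: 73 − 1² = 72, 73 − 2² = 69, 73 − 3² = 64 = 8² ⇒ 73 = 3² + 8².
  Combine using the Brahmagupta–Fibonacci identity (a² + b²)(c² + d²) = (ac − bd)² + (ad + bc)² = (ac + bd)² + (ad − bc)²:
  13 · 73 = 949: from (2² + 3²)(3² + 8²), take (2·3 − 3·8, 2·8 + 3·3) = (6 − 24, 16 + 9) = (-18, 25); dropping signs (only squares matter) gives (18, 25); check 18² + 25² = 324 + 625 = 949 ✓.
Step 4: Order so x ≤ y and verify: 18² + 25² = 324 + 625 = 949 = n. ✓

n = 949 = 18² + 25² (one valid representation with x ≤ y).


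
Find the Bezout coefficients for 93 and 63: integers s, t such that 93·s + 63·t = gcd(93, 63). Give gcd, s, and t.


Euclidean algorithm on (93, 63) — divide until remainder is 0:
  93 = 1 · 63 + 30
  63 = 2 · 30 + 3
  30 = 10 · 3 + 0
gcd(93, 63) = 3.
Track Bezout coefficients alongside the remainders: start with r₀ = 93 = a·1 + b·0 (s = 1, t = 0) and r₁ = 63 = a·0 + b·1 (s = 0, t = 1); each new remainder r_{k+1} = r_{k-1} − q_k·r_k inherits s_{k+1} = s_{k-1} − q_k·s_k, t_{k+1} = t_{k-1} − q_k·t_k, so r_k = a·s_k + b·t_k at every step:
  q = 1: r = 30, s = 1 − 1·0 = 1, t = 0 − 1·1 = -1  (check: 93·1 + 63·(-1) = 30)
  q = 2: r = 3, s = 0 − 2·1 = -2, t = 1 − 2·(-1) = 3  (check: 93·(-2) + 63·3 = 3)
The row with r = 3 (the gcd) gives the Bezout coefficients s = -2, t = 3.
Result: 93 · (-2) + 63 · (3) = 3.

gcd(93, 63) = 3; s = -2, t = 3 (check: 93·(-2) + 63·3 = 3).


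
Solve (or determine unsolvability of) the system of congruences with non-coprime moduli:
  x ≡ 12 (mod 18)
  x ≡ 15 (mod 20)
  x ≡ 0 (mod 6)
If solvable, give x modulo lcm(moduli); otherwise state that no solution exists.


Moduli 18, 20, 6 are not pairwise coprime, so CRT works modulo lcm(m_i) when all pairwise compatibility conditions hold.
Pairwise compatibility: gcd(m_i, m_j) must divide a_i - a_j for every pair.
Merge one congruence at a time:
  Start: x ≡ 12 (mod 18).
  Combine with x ≡ 15 (mod 20): gcd(18, 20) = 2, and 15 - 12 = 3 is NOT divisible by 2.
    ⇒ system is inconsistent (no integer solution).

No solution (the system is inconsistent).


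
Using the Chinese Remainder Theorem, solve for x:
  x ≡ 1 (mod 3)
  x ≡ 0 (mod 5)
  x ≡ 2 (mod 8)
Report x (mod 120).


Moduli 3, 5, 8 are pairwise coprime; by CRT there is a unique solution modulo M = 3 · 5 · 8 = 120.
Solve pairwise, accumulating the modulus:
  Start with x ≡ 1 (mod 3).
  Combine with x ≡ 0 (mod 5): since gcd(3, 5) = 1, we get a unique residue mod 15.
    Write x = 1 + 3·t and substitute into x ≡ 0 (mod 5): 3·t ≡ 0 − 1 = -1 (mod 5).
    Reduce coefficients mod 5: 3·t ≡ 4 (mod 5).
    The inverse of 3 mod 5 is 2 (since 3·2 = 6 = 1·5 + 1), so t ≡ 2·4 = 8 ≡ 3 (mod 5).
    Then x = 1 + 3·3 = 10, valid modulo lcm(3, 5) = 15: x ≡ 10 (mod 15).
  Combine with x ≡ 2 (mod 8): since gcd(15, 8) = 1, we get a unique residue mod 120.
    Write x = 10 + 15·t and substitute into x ≡ 2 (mod 8): 15·t ≡ 2 − 10 = -8 (mod 8).
    Reduce coefficients mod 8: 7·t ≡ 0 (mod 8).
    The inverse of 7 mod 8 is 7 (since 7·7 = 49 = 6·8 + 1), so t ≡ 7·0 = 0 ≡ 0 (mod 8).
    Then x = 10 + 15·0 = 10, valid modulo lcm(15, 8) = 120: x ≡ 10 (mod 120).
Verify: 10 mod 3 = 1 ✓, 10 mod 5 = 0 ✓, 10 mod 8 = 2 ✓.

x ≡ 10 (mod 120).


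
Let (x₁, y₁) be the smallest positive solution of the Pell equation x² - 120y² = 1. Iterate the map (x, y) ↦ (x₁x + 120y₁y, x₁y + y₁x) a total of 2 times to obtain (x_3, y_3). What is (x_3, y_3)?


Step 1: Find the fundamental solution (x₁, y₁) of x² - 120y² = 1.
  Expand √120 as a continued fraction. a₀ = ⌊√120⌋ = 10; iterate m_{k+1} = d_k·a_k − m_k, d_{k+1} = (120 − m_{k+1}²)/d_k, a_{k+1} = ⌊(a₀ + m_{k+1})/d_{k+1}⌋ (starting m₀ = 0, d₀ = 1), with convergents p_k = a_k·p_{k-1} + p_{k-2}, q_k = a_k·q_{k-1} + q_{k-2} (p₋₁ = 1, q₋₁ = 0):
  k = 0: a₀ = 10; p₀/q₀ = 10/1; p₀² − 120·q₀² = 100 − 120 = -20.
  k = 1: m = 10, d = 20, a = ⌊(10 + 10)/20⌋ = 1; p/q = (1·10 + 1)/(1·1 + 0) = 11/1; p² − 120·q² = 121 − 120 = 1.
  The first convergent with p² − 120·q² = 1 gives the fundamental solution (x₁, y₁) = (11, 1).
Step 2: Apply the recurrence (x_{n+1}, y_{n+1}) = (x₁x_n + 120y₁y_n, x₁y_n + y₁x_n) repeatedly.
  From (x_1, y_1) = (11, 1): x_2 = 11·11 + 120·1·1 = 241; y_2 = 11·1 + 1·11 = 22.
  From (x_2, y_2) = (241, 22): x_3 = 11·241 + 120·1·22 = 5291; y_3 = 11·22 + 1·241 = 483.
Step 3: Verify x_3² - 120·y_3² = 27994681 - 27994680 = 1 (should be 1). ✓

(x_1, y_1) = (11, 1); (x_3, y_3) = (5291, 483).


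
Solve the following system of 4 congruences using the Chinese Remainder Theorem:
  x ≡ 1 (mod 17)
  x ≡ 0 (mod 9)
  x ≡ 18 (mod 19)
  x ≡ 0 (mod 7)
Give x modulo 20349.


Product of moduli M = 17 · 9 · 19 · 7 = 20349.
Merge one congruence at a time:
  Start: x ≡ 1 (mod 17).
  Combine with x ≡ 0 (mod 9); new modulus lcm = 153.
    Write x = 1 + 17·t and substitute into x ≡ 0 (mod 9): 17·t ≡ 0 − 1 = -1 (mod 9).
    Reduce coefficients mod 9: 8·t ≡ 8 (mod 9).
    The inverse of 8 mod 9 is 8 (since 8·8 = 64 = 7·9 + 1), so t ≡ 8·8 = 64 ≡ 1 (mod 9).
    Then x = 1 + 17·1 = 18, valid modulo lcm(17, 9) = 153: x ≡ 18 (mod 153).
  Combine with x ≡ 18 (mod 19); new modulus lcm = 2907.
    Write x = 18 + 153·t and substitute into x ≡ 18 (mod 19): 153·t ≡ 18 − 18 = 0 (mod 19).
    Reduce coefficients mod 19: 1·t ≡ 0 (mod 19).
    So t ≡ 0 (mod 19).
    Then x = 18 + 153·0 = 18, valid modulo lcm(153, 19) = 2907: x ≡ 18 (mod 2907).
  Combine with x ≡ 0 (mod 7); new modulus lcm = 20349.
    Write x = 18 + 2907·t and substitute into x ≡ 0 (mod 7): 2907·t ≡ 0 − 18 = -18 (mod 7).
    Reduce coefficients mod 7: 2·t ≡ 3 (mod 7).
    The inverse of 2 mod 7 is 4 (since 2·4 = 8 = 1·7 + 1), so t ≡ 4·3 = 12 ≡ 5 (mod 7).
    Then x = 18 + 2907·5 = 14553, valid modulo lcm(2907, 7) = 20349: x ≡ 14553 (mod 20349).
Verify against each original: 14553 mod 17 = 1, 14553 mod 9 = 0, 14553 mod 19 = 18, 14553 mod 7 = 0.

x ≡ 14553 (mod 20349).


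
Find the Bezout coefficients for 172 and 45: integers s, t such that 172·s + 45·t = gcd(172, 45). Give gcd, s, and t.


Euclidean algorithm on (172, 45) — divide until remainder is 0:
  172 = 3 · 45 + 37
  45 = 1 · 37 + 8
  37 = 4 · 8 + 5
  8 = 1 · 5 + 3
  5 = 1 · 3 + 2
  3 = 1 · 2 + 1
  2 = 2 · 1 + 0
gcd(172, 45) = 1.
Track Bezout coefficients alongside the remainders: start with r₀ = 172 = a·1 + b·0 (s = 1, t = 0) and r₁ = 45 = a·0 + b·1 (s = 0, t = 1); each new remainder r_{k+1} = r_{k-1} − q_k·r_k inherits s_{k+1} = s_{k-1} − q_k·s_k, t_{k+1} = t_{k-1} − q_k·t_k, so r_k = a·s_k + b·t_k at every step:
  q = 3: r = 37, s = 1 − 3·0 = 1, t = 0 − 3·1 = -3  (check: 172·1 + 45·(-3) = 37)
  q = 1: r = 8, s = 0 − 1·1 = -1, t = 1 − 1·(-3) = 4  (check: 172·(-1) + 45·4 = 8)
  q = 4: r = 5, s = 1 − 4·(-1) = 5, t = -3 − 4·4 = -19  (check: 172·5 + 45·(-19) = 5)
  q = 1: r = 3, s = -1 − 1·5 = -6, t = 4 − 1·(-19) = 23  (check: 172·(-6) + 45·23 = 3)
  q = 1: r = 2, s = 5 − 1·(-6) = 11, t = -19 − 1·23 = -42  (check: 172·11 + 45·(-42) = 2)
  q = 1: r = 1, s = -6 − 1·11 = -17, t = 23 − 1·(-42) = 65  (check: 172·(-17) + 45·65 = 1)
The row with r = 1 (the gcd) gives the Bezout coefficients s = -17, t = 65.
Result: 172 · (-17) + 45 · (65) = 1.

gcd(172, 45) = 1; s = -17, t = 65 (check: 172·(-17) + 45·65 = 1).


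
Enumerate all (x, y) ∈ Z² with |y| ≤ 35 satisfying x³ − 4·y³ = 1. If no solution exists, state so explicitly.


The equation is x³ - 4y³ = 1. For fixed y, x³ = 4·y³ + 1, so a solution requires the RHS to be a perfect cube.
Strategy: iterate y from -35 to 35, compute RHS = 4·y³ + 1, and check whether it is a (positive or negative) perfect cube.
Check small values of y:
  y = 0: RHS = 1 = (1)³ ⇒ x = 1 works.
  y = 1: RHS = 5 is not a perfect cube.
  y = -1: RHS = -3 is not a perfect cube.
  y = 2: RHS = 33 is not a perfect cube.
  y = -2: RHS = -31 is not a perfect cube.
  y = 3: RHS = 109 is not a perfect cube.
  y = -3: RHS = -107 is not a perfect cube.
Continuing the search up to |y| = 35 finds no further solutions beyond those listed.
Collected solutions: (1, 0).

Solutions (with |y| ≤ 35): (1, 0).


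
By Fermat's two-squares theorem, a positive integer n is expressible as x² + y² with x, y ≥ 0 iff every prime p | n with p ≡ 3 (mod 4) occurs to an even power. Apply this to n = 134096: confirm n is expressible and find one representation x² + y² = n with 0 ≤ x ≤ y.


Step 1: Factor n = 134096 = 2^4 · 17^2 · 29.
Step 2: Check the mod-4 condition on each prime factor: 2 = 2 (special); 17 ≡ 1 (mod 4), exponent 2; 29 ≡ 1 (mod 4), exponent 1.
All primes ≡ 3 (mod 4) appear to even exponent (or don't appear), so by the two-squares theorem n IS expressible as a sum of two squares.
Step 3: Build a representation. Group n = k² · m with k = 4 and m = 17 · 17 · 29 = 8381 (a product of primes ≡ 1 (mod 4)); a representation of m scales to one of n via (k·x)² + (k·y)² = k²(x² + y²). Each prime p ≡ 1 (mod 4) is itself a sum of two squares; find a² by testing p − a² for a perfect square:
  17: 17 − 1² = 16 = 4² ⇒ 17 = 1² + 4².
  29: 29 − 1² = 28, 29 − 2² = 25 = 5² ⇒ 29 = 2² + 5².
  Combine using the Brahmagupta–Fibonacci identity (a² + b²)(c² + d²) = (ac − bd)² + (ad + bc)² = (ac + bd)² + (ad − bc)²:
  17 · 17 = 289: from (1² + 4²)(1² + 4²), take (1·1 − 4·4, 1·4 + 4·1) = (1 − 16, 4 + 4) = (-15, 8); dropping signs (only squares matter) gives (15, 8); check 15² + 8² = 225 + 64 = 289 ✓.
  289 · 29 = 8381: from (15² + 8²)(2² + 5²), take (15·2 − 8·5, 15·5 + 8·2) = (30 − 40, 75 + 16) = (-10, 91); dropping signs (only squares matter) gives (10, 91); check 10² + 91² = 100 + 8281 = 8381 ✓.
  Scale by k = 4: (4·10, 4·91) = (40, 364).
Step 4: Order so x ≤ y and verify: 40² + 364² = 1600 + 132496 = 134096 = n. ✓

n = 134096 = 40² + 364² (one valid representation with x ≤ y).


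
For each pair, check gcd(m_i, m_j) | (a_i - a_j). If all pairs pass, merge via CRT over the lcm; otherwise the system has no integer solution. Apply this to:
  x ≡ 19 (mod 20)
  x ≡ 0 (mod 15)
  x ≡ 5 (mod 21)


Moduli 20, 15, 21 are not pairwise coprime, so CRT works modulo lcm(m_i) when all pairwise compatibility conditions hold.
Pairwise compatibility: gcd(m_i, m_j) must divide a_i - a_j for every pair.
Merge one congruence at a time:
  Start: x ≡ 19 (mod 20).
  Combine with x ≡ 0 (mod 15): gcd(20, 15) = 5, and 0 - 19 = -19 is NOT divisible by 5.
    ⇒ system is inconsistent (no integer solution).

No solution (the system is inconsistent).


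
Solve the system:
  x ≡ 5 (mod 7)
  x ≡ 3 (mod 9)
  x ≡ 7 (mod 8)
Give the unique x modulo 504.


Moduli 7, 9, 8 are pairwise coprime; by CRT there is a unique solution modulo M = 7 · 9 · 8 = 504.
Solve pairwise, accumulating the modulus:
  Start with x ≡ 5 (mod 7).
  Combine with x ≡ 3 (mod 9): since gcd(7, 9) = 1, we get a unique residue mod 63.
    Write x = 5 + 7·t and substitute into x ≡ 3 (mod 9): 7·t ≡ 3 − 5 = -2 (mod 9).
    Reduce coefficients mod 9: 7·t ≡ 7 (mod 9).
    The inverse of 7 mod 9 is 4 (since 7·4 = 28 = 3·9 + 1), so t ≡ 4·7 = 28 ≡ 1 (mod 9).
    Then x = 5 + 7·1 = 12, valid modulo lcm(7, 9) = 63: x ≡ 12 (mod 63).
  Combine with x ≡ 7 (mod 8): since gcd(63, 8) = 1, we get a unique residue mod 504.
    Write x = 12 + 63·t and substitute into x ≡ 7 (mod 8): 63·t ≡ 7 − 12 = -5 (mod 8).
    Reduce coefficients mod 8: 7·t ≡ 3 (mod 8).
    The inverse of 7 mod 8 is 7 (since 7·7 = 49 = 6·8 + 1), so t ≡ 7·3 = 21 ≡ 5 (mod 8).
    Then x = 12 + 63·5 = 327, valid modulo lcm(63, 8) = 504: x ≡ 327 (mod 504).
Verify: 327 mod 7 = 5 ✓, 327 mod 9 = 3 ✓, 327 mod 8 = 7 ✓.

x ≡ 327 (mod 504).


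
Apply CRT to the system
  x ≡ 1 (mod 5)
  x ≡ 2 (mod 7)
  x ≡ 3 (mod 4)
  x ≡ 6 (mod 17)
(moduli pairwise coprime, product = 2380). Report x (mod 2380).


Product of moduli M = 5 · 7 · 4 · 17 = 2380.
Merge one congruence at a time:
  Start: x ≡ 1 (mod 5).
  Combine with x ≡ 2 (mod 7); new modulus lcm = 35.
    Write x = 1 + 5·t and substitute into x ≡ 2 (mod 7): 5·t ≡ 2 − 1 = 1 (mod 7).
    The inverse of 5 mod 7 is 3 (since 5·3 = 15 = 2·7 + 1), so t ≡ 3·1 = 3 ≡ 3 (mod 7).
    Then x = 1 + 5·3 = 16, valid modulo lcm(5, 7) = 35: x ≡ 16 (mod 35).
  Combine with x ≡ 3 (mod 4); new modulus lcm = 140.
    Write x = 16 + 35·t and substitute into x ≡ 3 (mod 4): 35·t ≡ 3 − 16 = -13 (mod 4).
    Reduce coefficients mod 4: 3·t ≡ 3 (mod 4).
    The inverse of 3 mod 4 is 3 (since 3·3 = 9 = 2·4 + 1), so t ≡ 3·3 = 9 ≡ 1 (mod 4).
    Then x = 16 + 35·1 = 51, valid modulo lcm(35, 4) = 140: x ≡ 51 (mod 140).
  Combine with x ≡ 6 (mod 17); new modulus lcm = 2380.
    Write x = 51 + 140·t and substitute into x ≡ 6 (mod 17): 140·t ≡ 6 − 51 = -45 (mod 17).
    Reduce coefficients mod 17: 4·t ≡ 6 (mod 17).
    The inverse of 4 mod 17 is 13 (since 4·13 = 52 = 3·17 + 1), so t ≡ 13·6 = 78 ≡ 10 (mod 17).
    Then x = 51 + 140·10 = 1451, valid modulo lcm(140, 17) = 2380: x ≡ 1451 (mod 2380).
Verify against each original: 1451 mod 5 = 1, 1451 mod 7 = 2, 1451 mod 4 = 3, 1451 mod 17 = 6.

x ≡ 1451 (mod 2380).


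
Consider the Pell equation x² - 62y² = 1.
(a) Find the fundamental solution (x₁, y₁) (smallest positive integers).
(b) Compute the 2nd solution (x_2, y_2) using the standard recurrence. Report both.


Step 1: Find the fundamental solution (x₁, y₁) of x² - 62y² = 1.
  Expand √62 as a continued fraction. a₀ = ⌊√62⌋ = 7; iterate m_{k+1} = d_k·a_k − m_k, d_{k+1} = (62 − m_{k+1}²)/d_k, a_{k+1} = ⌊(a₀ + m_{k+1})/d_{k+1}⌋ (starting m₀ = 0, d₀ = 1), with convergents p_k = a_k·p_{k-1} + p_{k-2}, q_k = a_k·q_{k-1} + q_{k-2} (p₋₁ = 1, q₋₁ = 0):
  k = 0: a₀ = 7; p₀/q₀ = 7/1; p₀² − 62·q₀² = 49 − 62 = -13.
  k = 1: m = 7, d = 13, a = ⌊(7 + 7)/13⌋ = 1; p/q = (1·7 + 1)/(1·1 + 0) = 8/1; p² − 62·q² = 64 − 62 = 2.
  k = 2: m = 6, d = 2, a = ⌊(7 + 6)/2⌋ = 6; p/q = (6·8 + 7)/(6·1 + 1) = 55/7; p² − 62·q² = 3025 − 3038 = -13.
  k = 3: m = 6, d = 13, a = ⌊(7 + 6)/13⌋ = 1; p/q = (1·55 + 8)/(1·7 + 1) = 63/8; p² − 62·q² = 3969 − 3968 = 1.
  The first convergent with p² − 62·q² = 1 gives the fundamental solution (x₁, y₁) = (63, 8).
Step 2: Apply the recurrence (x_{n+1}, y_{n+1}) = (x₁x_n + 62y₁y_n, x₁y_n + y₁x_n) repeatedly.
  From (x_1, y_1) = (63, 8): x_2 = 63·63 + 62·8·8 = 7937; y_2 = 63·8 + 8·63 = 1008.
Step 3: Verify x_2² - 62·y_2² = 62995969 - 62995968 = 1 (should be 1). ✓

(x_1, y_1) = (63, 8); (x_2, y_2) = (7937, 1008).


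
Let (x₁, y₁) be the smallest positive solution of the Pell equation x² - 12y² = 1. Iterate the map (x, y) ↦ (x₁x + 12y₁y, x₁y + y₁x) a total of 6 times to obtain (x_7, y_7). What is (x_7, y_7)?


Step 1: Find the fundamental solution (x₁, y₁) of x² - 12y² = 1.
  Expand √12 as a continued fraction. a₀ = ⌊√12⌋ = 3; iterate m_{k+1} = d_k·a_k − m_k, d_{k+1} = (12 − m_{k+1}²)/d_k, a_{k+1} = ⌊(a₀ + m_{k+1})/d_{k+1}⌋ (starting m₀ = 0, d₀ = 1), with convergents p_k = a_k·p_{k-1} + p_{k-2}, q_k = a_k·q_{k-1} + q_{k-2} (p₋₁ = 1, q₋₁ = 0):
  k = 0: a₀ = 3; p₀/q₀ = 3/1; p₀² − 12·q₀² = 9 − 12 = -3.
  k = 1: m = 3, d = 3, a = ⌊(3 + 3)/3⌋ = 2; p/q = (2·3 + 1)/(2·1 + 0) = 7/2; p² − 12·q² = 49 − 48 = 1.
  The first convergent with p² − 12·q² = 1 gives the fundamental solution (x₁, y₁) = (7, 2).
Step 2: Apply the recurrence (x_{n+1}, y_{n+1}) = (x₁x_n + 12y₁y_n, x₁y_n + y₁x_n) repeatedly.
  From (x_1, y_1) = (7, 2): x_2 = 7·7 + 12·2·2 = 97; y_2 = 7·2 + 2·7 = 28.
  From (x_2, y_2) = (97, 28): x_3 = 7·97 + 12·2·28 = 1351; y_3 = 7·28 + 2·97 = 390.
  From (x_3, y_3) = (1351, 390): x_4 = 7·1351 + 12·2·390 = 18817; y_4 = 7·390 + 2·1351 = 5432.
  From (x_4, y_4) = (18817, 5432): x_5 = 7·18817 + 12·2·5432 = 262087; y_5 = 7·5432 + 2·18817 = 75658.
  From (x_5, y_5) = (262087, 75658): x_6 = 7·262087 + 12·2·75658 = 3650401; y_6 = 7·75658 + 2·262087 = 1053780.
  From (x_6, y_6) = (3650401, 1053780): x_7 = 7·3650401 + 12·2·1053780 = 50843527; y_7 = 7·1053780 + 2·3650401 = 14677262.
Step 3: Verify x_7² - 12·y_7² = 2585064237799729 - 2585064237799728 = 1 (should be 1). ✓

(x_1, y_1) = (7, 2); (x_7, y_7) = (50843527, 14677262).


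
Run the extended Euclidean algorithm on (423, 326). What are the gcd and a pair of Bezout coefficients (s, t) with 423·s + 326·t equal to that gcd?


Euclidean algorithm on (423, 326) — divide until remainder is 0:
  423 = 1 · 326 + 97
  326 = 3 · 97 + 35
  97 = 2 · 35 + 27
  35 = 1 · 27 + 8
  27 = 3 · 8 + 3
  8 = 2 · 3 + 2
  3 = 1 · 2 + 1
  2 = 2 · 1 + 0
gcd(423, 326) = 1.
Track Bezout coefficients alongside the remainders: start with r₀ = 423 = a·1 + b·0 (s = 1, t = 0) and r₁ = 326 = a·0 + b·1 (s = 0, t = 1); each new remainder r_{k+1} = r_{k-1} − q_k·r_k inherits s_{k+1} = s_{k-1} − q_k·s_k, t_{k+1} = t_{k-1} − q_k·t_k, so r_k = a·s_k + b·t_k at every step:
  q = 1: r = 97, s = 1 − 1·0 = 1, t = 0 − 1·1 = -1  (check: 423·1 + 326·(-1) = 97)
  q = 3: r = 35, s = 0 − 3·1 = -3, t = 1 − 3·(-1) = 4  (check: 423·(-3) + 326·4 = 35)
  q = 2: r = 27, s = 1 − 2·(-3) = 7, t = -1 − 2·4 = -9  (check: 423·7 + 326·(-9) = 27)
  q = 1: r = 8, s = -3 − 1·7 = -10, t = 4 − 1·(-9) = 13  (check: 423·(-10) + 326·13 = 8)
  q = 3: r = 3, s = 7 − 3·(-10) = 37, t = -9 − 3·13 = -48  (check: 423·37 + 326·(-48) = 3)
  q = 2: r = 2, s = -10 − 2·37 = -84, t = 13 − 2·(-48) = 109  (check: 423·(-84) + 326·109 = 2)
  q = 1: r = 1, s = 37 − 1·(-84) = 121, t = -48 − 1·109 = -157  (check: 423·121 + 326·(-157) = 1)
The row with r = 1 (the gcd) gives the Bezout coefficients s = 121, t = -157.
Result: 423 · (121) + 326 · (-157) = 1.

gcd(423, 326) = 1; s = 121, t = -157 (check: 423·121 + 326·(-157) = 1).


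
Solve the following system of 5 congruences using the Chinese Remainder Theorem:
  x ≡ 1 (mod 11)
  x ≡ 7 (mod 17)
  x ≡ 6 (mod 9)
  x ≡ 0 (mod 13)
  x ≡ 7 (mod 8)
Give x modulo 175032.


Product of moduli M = 11 · 17 · 9 · 13 · 8 = 175032.
Merge one congruence at a time:
  Start: x ≡ 1 (mod 11).
  Combine with x ≡ 7 (mod 17); new modulus lcm = 187.
    Write x = 1 + 11·t and substitute into x ≡ 7 (mod 17): 11·t ≡ 7 − 1 = 6 (mod 17).
    The inverse of 11 mod 17 is 14 (since 11·14 = 154 = 9·17 + 1), so t ≡ 14·6 = 84 ≡ 16 (mod 17).
    Then x = 1 + 11·16 = 177, valid modulo lcm(11, 17) = 187: x ≡ 177 (mod 187).
  Combine with x ≡ 6 (mod 9); new modulus lcm = 1683.
    Write x = 177 + 187·t and substitute into x ≡ 6 (mod 9): 187·t ≡ 6 − 177 = -171 (mod 9).
    Reduce coefficients mod 9: 7·t ≡ 0 (mod 9).
    The inverse of 7 mod 9 is 4 (since 7·4 = 28 = 3·9 + 1), so t ≡ 4·0 = 0 ≡ 0 (mod 9).
    Then x = 177 + 187·0 = 177, valid modulo lcm(187, 9) = 1683: x ≡ 177 (mod 1683).
  Combine with x ≡ 0 (mod 13); new modulus lcm = 21879.
    Write x = 177 + 1683·t and substitute into x ≡ 0 (mod 13): 1683·t ≡ 0 − 177 = -177 (mod 13).
    Reduce coefficients mod 13: 6·t ≡ 5 (mod 13).
    The inverse of 6 mod 13 is 11 (since 6·11 = 66 = 5·13 + 1), so t ≡ 11·5 = 55 ≡ 3 (mod 13).
    Then x = 177 + 1683·3 = 5226, valid modulo lcm(1683, 13) = 21879: x ≡ 5226 (mod 21879).
  Combine with x ≡ 7 (mod 8); new modulus lcm = 175032.
    Write x = 5226 + 21879·t and substitute into x ≡ 7 (mod 8): 21879·t ≡ 7 − 5226 = -5219 (mod 8).
    Reduce coefficients mod 8: 7·t ≡ 5 (mod 8).
    The inverse of 7 mod 8 is 7 (since 7·7 = 49 = 6·8 + 1), so t ≡ 7·5 = 35 ≡ 3 (mod 8).
    Then x = 5226 + 21879·3 = 70863, valid modulo lcm(21879, 8) = 175032: x ≡ 70863 (mod 175032).
Verify against each original: 70863 mod 11 = 1, 70863 mod 17 = 7, 70863 mod 9 = 6, 70863 mod 13 = 0, 70863 mod 8 = 7.

x ≡ 70863 (mod 175032).
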